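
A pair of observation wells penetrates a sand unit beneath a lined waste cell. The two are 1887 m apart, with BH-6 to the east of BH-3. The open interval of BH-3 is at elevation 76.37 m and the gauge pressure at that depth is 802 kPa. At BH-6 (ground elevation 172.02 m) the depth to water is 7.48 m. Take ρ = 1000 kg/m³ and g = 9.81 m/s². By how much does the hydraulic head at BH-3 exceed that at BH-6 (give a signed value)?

Pressure head at BH-3: ψ = P/(ρg) = 802×1000 / (1000 × 9.81) = 81.75 m.
Total head at BH-3: h = z + ψ = 76.37 + 81.75 = 158.12 m.
Total head at BH-6: h = 172.02 − 7.48 = 164.54 m.
Head difference: h(BH-3) − h(BH-6) = 158.12 − 164.54 = -6.42 m.

Δh ≈ -6.42 m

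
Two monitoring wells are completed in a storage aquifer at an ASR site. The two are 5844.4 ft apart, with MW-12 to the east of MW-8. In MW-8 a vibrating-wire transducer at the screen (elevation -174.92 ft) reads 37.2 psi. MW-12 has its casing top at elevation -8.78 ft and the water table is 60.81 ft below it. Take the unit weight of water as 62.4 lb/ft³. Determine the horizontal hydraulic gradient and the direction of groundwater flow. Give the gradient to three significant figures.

i ≈ 0.00333; groundwater flows toward the west

Pressure head at MW-8: ψ = 144·P/γ = 144 × 37.2 / 62.4 = 85.85 ft.
Total head at MW-8: h = z + ψ = -174.92 + 85.85 = -89.07 ft.
Total head at MW-12: h = -8.78 − 60.81 = -69.59 ft.
Head difference: h(MW-8) − h(MW-12) = -89.07 − (-69.59) = -19.48 ft.
Hydraulic gradient: i = |Δh| / L = 19.48 / 5844.4 = 0.00333.
Flow is from higher to lower head: from MW-12 toward MW-8, i.e. toward the west.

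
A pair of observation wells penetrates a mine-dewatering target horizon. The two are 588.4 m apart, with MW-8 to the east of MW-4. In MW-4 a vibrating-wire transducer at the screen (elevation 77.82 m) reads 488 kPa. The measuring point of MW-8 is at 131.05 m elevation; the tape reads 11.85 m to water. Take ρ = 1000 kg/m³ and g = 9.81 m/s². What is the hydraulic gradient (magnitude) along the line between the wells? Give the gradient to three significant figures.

i ≈ 0.0142

Pressure head at MW-4: ψ = P/(ρg) = 488×1000 / (1000 × 9.81) = 49.75 m.
Total head at MW-4: h = z + ψ = 77.82 + 49.75 = 127.57 m.
Total head at MW-8: h = 131.05 − 11.85 = 119.20 m.
Head difference: h(MW-4) − h(MW-8) = 127.57 − 119.20 = 8.37 m.
Hydraulic gradient: i = |Δh| / L = 8.37 / 588.4 = 0.0142.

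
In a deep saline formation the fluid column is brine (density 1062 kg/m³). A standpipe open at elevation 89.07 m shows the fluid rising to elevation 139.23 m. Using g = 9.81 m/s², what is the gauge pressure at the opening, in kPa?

P ≈ 523 kPa

Pressure head ψ = h − z = 139.23 − 89.07 = 50.16 m.
P = ρgψ = 1062 × 9.81 × 50.16 = 522578 Pa ≈ 523 kPa.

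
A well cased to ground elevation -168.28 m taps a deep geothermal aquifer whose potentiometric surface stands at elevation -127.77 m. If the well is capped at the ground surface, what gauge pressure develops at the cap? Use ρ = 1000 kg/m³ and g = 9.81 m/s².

P ≈ 397 kPa

Head above the cap: Δh = -127.77 − (-168.28) = 40.51 m.
P = ρgΔh = 1000 × 9.81 × 40.51 = 397403 Pa ≈ 397 kPa.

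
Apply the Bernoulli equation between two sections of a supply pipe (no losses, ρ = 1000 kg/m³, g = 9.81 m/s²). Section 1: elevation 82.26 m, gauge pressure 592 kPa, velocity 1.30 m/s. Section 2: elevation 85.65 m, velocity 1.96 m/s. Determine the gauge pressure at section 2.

Pressure head at 1: ψ₁ = P₁/(ρg) = 592×1000 / (1000 × 9.81) = 60.35 m.
Velocity heads: v₁²/2g = 1.30²/19.62 = 0.086 m; v₂²/2g = 1.96²/19.62 = 0.196 m.
Total head H = z₁ + ψ₁ + v₁²/2g = 82.26 + 60.35 + 0.086 = 142.70 m.
ψ₂ = H − z₂ − v₂²/2g = 142.70 − 85.65 − 0.196 = 56.85 m.
P₂ = ρgψ₂ = 1000 × 9.81 × 56.85 ≈ 558 kPa.

P₂ ≈ 558 kPa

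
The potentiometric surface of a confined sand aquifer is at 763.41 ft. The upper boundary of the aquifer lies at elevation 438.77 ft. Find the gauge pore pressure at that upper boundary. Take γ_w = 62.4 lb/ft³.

P ≈ 141 psi

Pressure head at the aquifer top: ψ = h − z = 763.41 − 438.77 = 324.64 ft.
P = γψ/144 = 62.4 × 324.64 / 144 = 141 psi.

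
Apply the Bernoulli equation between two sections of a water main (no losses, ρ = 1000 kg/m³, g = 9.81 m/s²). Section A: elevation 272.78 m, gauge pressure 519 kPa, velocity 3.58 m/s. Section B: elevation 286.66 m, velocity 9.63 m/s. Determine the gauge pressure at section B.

Pressure head at A: ψ₁ = P₁/(ρg) = 519×1000 / (1000 × 9.81) = 52.91 m.
Velocity heads: v₁²/2g = 3.58²/19.62 = 0.653 m; v₂²/2g = 9.63²/19.62 = 4.727 m.
Total head H = z₁ + ψ₁ + v₁²/2g = 272.78 + 52.91 + 0.653 = 326.34 m.
ψ₂ = H − z₂ − v₂²/2g = 326.34 − 286.66 − 4.727 = 34.95 m.
P₂ = ρgψ₂ = 1000 × 9.81 × 34.95 ≈ 343 kPa.

P₂ ≈ 343 kPa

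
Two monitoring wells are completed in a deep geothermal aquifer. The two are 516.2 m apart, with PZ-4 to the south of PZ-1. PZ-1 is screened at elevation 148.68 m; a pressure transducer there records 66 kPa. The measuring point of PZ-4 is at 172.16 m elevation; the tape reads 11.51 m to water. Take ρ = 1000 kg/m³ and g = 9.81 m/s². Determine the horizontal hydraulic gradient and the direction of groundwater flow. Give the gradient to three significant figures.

i ≈ 0.0102; groundwater flows toward the north

Pressure head at PZ-1: ψ = P/(ρg) = 66×1000 / (1000 × 9.81) = 6.73 m.
Total head at PZ-1: h = z + ψ = 148.68 + 6.73 = 155.41 m.
Total head at PZ-4: h = 172.16 − 11.51 = 160.65 m.
Head difference: h(PZ-1) − h(PZ-4) = 155.41 − 160.65 = -5.24 m.
Hydraulic gradient: i = |Δh| / L = 5.24 / 516.2 = 0.0102.
Flow is from higher to lower head: from PZ-4 toward PZ-1, i.e. toward the north.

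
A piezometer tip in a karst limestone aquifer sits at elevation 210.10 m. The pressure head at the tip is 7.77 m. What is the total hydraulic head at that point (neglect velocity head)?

h ≈ 217.87 m

h = z + ψ = 210.10 + 7.77 = 217.87 m.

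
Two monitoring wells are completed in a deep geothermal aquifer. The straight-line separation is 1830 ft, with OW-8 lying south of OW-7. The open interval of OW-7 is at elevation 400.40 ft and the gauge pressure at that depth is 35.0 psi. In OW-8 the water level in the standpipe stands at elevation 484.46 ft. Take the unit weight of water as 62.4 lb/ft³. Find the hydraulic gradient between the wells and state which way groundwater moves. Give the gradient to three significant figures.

i ≈ 0.00180; groundwater flows toward the north

Pressure head at OW-7: ψ = 144·P/γ = 144 × 35.0 / 62.4 = 80.77 ft.
Total head at OW-7: h = z + ψ = 400.40 + 80.77 = 481.17 ft.
Total head at OW-8: h = 484.46 ft (water level in the piezometer is the total head).
Head difference: h(OW-7) − h(OW-8) = 481.17 − 484.46 = -3.29 ft.
Hydraulic gradient: i = |Δh| / L = 3.29 / 1830 = 0.00180.
Flow is from higher to lower head: from OW-8 toward OW-7, i.e. toward the north.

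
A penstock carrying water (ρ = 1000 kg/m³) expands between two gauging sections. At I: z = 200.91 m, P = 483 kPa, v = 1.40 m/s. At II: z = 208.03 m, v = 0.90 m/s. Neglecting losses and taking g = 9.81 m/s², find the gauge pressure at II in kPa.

P₂ ≈ 414 kPa

Pressure head at I: ψ₁ = P₁/(ρg) = 483×1000 / (1000 × 9.81) = 49.24 m.
Velocity heads: v₁²/2g = 1.40²/19.62 = 0.100 m; v₂²/2g = 0.90²/19.62 = 0.041 m.
Total head H = z₁ + ψ₁ + v₁²/2g = 200.91 + 49.24 + 0.100 = 250.25 m.
ψ₂ = H − z₂ − v₂²/2g = 250.25 − 208.03 − 0.041 = 42.18 m.
P₂ = ρgψ₂ = 1000 × 9.81 × 42.18 ≈ 414 kPa.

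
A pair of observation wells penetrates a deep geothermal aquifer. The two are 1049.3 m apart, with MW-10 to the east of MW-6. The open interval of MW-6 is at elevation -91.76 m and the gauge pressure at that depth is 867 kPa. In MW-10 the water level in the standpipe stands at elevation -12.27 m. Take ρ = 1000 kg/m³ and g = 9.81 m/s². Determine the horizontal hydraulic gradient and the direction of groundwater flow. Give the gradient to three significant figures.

i ≈ 0.00847; groundwater flows toward the east

Pressure head at MW-6: ψ = P/(ρg) = 867×1000 / (1000 × 9.81) = 88.38 m.
Total head at MW-6: h = z + ψ = -91.76 + 88.38 = -3.38 m.
Total head at MW-10: h = -12.27 m (water level in the piezometer is the total head).
Head difference: h(MW-6) − h(MW-10) = -3.38 − (-12.27) = 8.89 m.
Hydraulic gradient: i = |Δh| / L = 8.89 / 1049.3 = 0.00847.
Flow is from higher to lower head: from MW-6 toward MW-10, i.e. toward the east.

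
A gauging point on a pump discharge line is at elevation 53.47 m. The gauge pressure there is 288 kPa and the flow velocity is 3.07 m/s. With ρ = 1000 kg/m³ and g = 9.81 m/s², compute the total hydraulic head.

h ≈ 83.31 m

Pressure head ψ = P/(ρg) = 288×1000 / (1000 × 9.81) = 29.36 m.
Velocity head = v²/(2g) = 3.07² / (2 × 9.81) = 0.480 m.
h = z + ψ + v²/(2g) = 53.47 + 29.36 + 0.480 = 83.31 m.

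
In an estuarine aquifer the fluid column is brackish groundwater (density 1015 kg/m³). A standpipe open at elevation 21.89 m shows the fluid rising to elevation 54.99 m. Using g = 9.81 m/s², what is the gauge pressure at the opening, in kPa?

Pressure head ψ = h − z = 54.99 − 21.89 = 33.10 m.
P = ρgψ = 1015 × 9.81 × 33.10 = 329582 Pa ≈ 330 kPa.

P ≈ 330 kPa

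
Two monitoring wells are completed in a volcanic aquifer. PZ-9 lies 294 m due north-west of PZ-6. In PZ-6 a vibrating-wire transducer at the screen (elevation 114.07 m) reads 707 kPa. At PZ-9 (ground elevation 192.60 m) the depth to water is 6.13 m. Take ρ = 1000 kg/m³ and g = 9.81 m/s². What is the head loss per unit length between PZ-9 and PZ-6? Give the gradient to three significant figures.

i ≈ 0.00112 m/m

Pressure head at PZ-6: ψ = P/(ρg) = 707×1000 / (1000 × 9.81) = 72.07 m.
Total head at PZ-6: h = z + ψ = 114.07 + 72.07 = 186.14 m.
Total head at PZ-9: h = 192.60 − 6.13 = 186.47 m.
Head difference: h(PZ-6) − h(PZ-9) = 186.14 − 186.47 = -0.33 m.
Hydraulic gradient: i = |Δh| / L = 0.33 / 294 = 0.00112.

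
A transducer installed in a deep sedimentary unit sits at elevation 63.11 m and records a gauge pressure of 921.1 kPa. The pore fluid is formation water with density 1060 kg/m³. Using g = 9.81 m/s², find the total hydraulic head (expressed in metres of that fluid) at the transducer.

h ≈ 151.69 m

ψ = P/(ρg) = 921.1×1000 / (1060 × 9.81) = 88.58 m.
h = z + ψ = 63.11 + 88.58 = 151.69 m.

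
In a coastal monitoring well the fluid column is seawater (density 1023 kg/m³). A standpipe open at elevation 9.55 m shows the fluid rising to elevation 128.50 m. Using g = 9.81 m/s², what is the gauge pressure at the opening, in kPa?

Pressure head ψ = h − z = 128.50 − 9.55 = 118.95 m.
P = ρgψ = 1023 × 9.81 × 118.95 = 1193738 Pa ≈ 1190 kPa.

P ≈ 1190 kPa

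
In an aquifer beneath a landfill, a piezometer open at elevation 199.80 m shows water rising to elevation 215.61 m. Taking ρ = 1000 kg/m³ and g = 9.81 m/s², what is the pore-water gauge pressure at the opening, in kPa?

P ≈ 155 kPa

Pressure head ψ = h − z = 215.61 − 199.80 = 15.81 m.
P = ρgψ = 1000 × 9.81 × 15.81 = 155096 Pa ≈ 155 kPa.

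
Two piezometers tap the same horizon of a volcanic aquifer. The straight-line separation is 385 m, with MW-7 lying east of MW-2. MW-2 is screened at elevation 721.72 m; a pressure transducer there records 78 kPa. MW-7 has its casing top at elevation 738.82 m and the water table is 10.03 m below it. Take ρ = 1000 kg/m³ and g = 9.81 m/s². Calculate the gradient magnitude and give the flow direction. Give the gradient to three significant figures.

i ≈ 0.00229; groundwater flows toward the east

Pressure head at MW-2: ψ = P/(ρg) = 78×1000 / (1000 × 9.81) = 7.95 m.
Total head at MW-2: h = z + ψ = 721.72 + 7.95 = 729.67 m.
Total head at MW-7: h = 738.82 − 10.03 = 728.79 m.
Head difference: h(MW-2) − h(MW-7) = 729.67 − 728.79 = 0.88 m.
Hydraulic gradient: i = |Δh| / L = 0.88 / 385 = 0.00229.
Flow is from higher to lower head: from MW-2 toward MW-7, i.e. toward the east.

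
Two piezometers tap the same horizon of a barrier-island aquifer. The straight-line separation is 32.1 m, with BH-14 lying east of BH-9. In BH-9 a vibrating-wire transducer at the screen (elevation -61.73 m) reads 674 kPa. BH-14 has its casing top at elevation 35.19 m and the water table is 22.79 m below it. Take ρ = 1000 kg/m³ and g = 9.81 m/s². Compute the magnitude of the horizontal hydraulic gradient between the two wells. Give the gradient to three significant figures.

i ≈ 0.169

Pressure head at BH-9: ψ = P/(ρg) = 674×1000 / (1000 × 9.81) = 68.71 m.
Total head at BH-9: h = z + ψ = -61.73 + 68.71 = 6.98 m.
Total head at BH-14: h = 35.19 − 22.79 = 12.40 m.
Head difference: h(BH-9) − h(BH-14) = 6.98 − 12.40 = -5.42 m.
Hydraulic gradient: i = |Δh| / L = 5.42 / 32.1 = 0.169.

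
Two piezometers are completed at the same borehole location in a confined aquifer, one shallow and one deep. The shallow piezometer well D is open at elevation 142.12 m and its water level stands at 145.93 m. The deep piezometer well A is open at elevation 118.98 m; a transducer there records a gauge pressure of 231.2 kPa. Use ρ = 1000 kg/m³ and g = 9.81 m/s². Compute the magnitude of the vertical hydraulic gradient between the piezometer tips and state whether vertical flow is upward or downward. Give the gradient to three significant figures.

Total head at well D: h = 145.93 m (water level in the standpipe).
Pressure head at well A: ψ = P/(ρg) = 231.2×1000 / (1000 × 9.81) = 23.57 m.
Total head at well A: h = z + ψ = 118.98 + 23.57 = 142.55 m.
Δh = h(well D) − h(well A) = 145.93 − 142.55 = 3.38 m.
Vertical separation Δz = 142.12 − 118.98 = 23.14 m.
|i_v| = |Δh| / Δz = 3.38 / 23.14 = 0.146.
Head is higher in the shallow piezometer, so vertical flow is downward (recharge condition).

|i_v| ≈ 0.146; vertical flow is downward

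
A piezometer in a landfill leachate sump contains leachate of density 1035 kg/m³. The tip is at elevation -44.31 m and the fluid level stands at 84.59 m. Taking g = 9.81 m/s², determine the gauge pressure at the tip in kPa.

P ≈ 1310 kPa

Pressure head ψ = h − z = 84.59 − (-44.31) = 128.90 m.
P = ρgψ = 1035 × 9.81 × 128.90 = 1308767 Pa ≈ 1310 kPa.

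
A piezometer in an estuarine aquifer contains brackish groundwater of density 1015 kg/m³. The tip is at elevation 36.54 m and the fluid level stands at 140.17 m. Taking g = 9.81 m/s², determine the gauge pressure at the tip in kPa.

Pressure head ψ = h − z = 140.17 − 36.54 = 103.63 m.
P = ρgψ = 1015 × 9.81 × 103.63 = 1031859 Pa ≈ 1030 kPa.

P ≈ 1030 kPa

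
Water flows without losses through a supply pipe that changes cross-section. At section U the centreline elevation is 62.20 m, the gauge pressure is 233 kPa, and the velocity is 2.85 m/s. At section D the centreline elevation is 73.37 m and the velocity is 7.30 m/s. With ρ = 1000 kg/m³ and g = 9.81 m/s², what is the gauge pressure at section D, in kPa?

Pressure head at U: ψ₁ = P₁/(ρg) = 233×1000 / (1000 × 9.81) = 23.75 m.
Velocity heads: v₁²/2g = 2.85²/19.62 = 0.414 m; v₂²/2g = 7.30²/19.62 = 2.716 m.
Total head H = z₁ + ψ₁ + v₁²/2g = 62.20 + 23.75 + 0.414 = 86.36 m.
ψ₂ = H − z₂ − v₂²/2g = 86.36 − 73.37 − 2.716 = 10.27 m.
P₂ = ρgψ₂ = 1000 × 9.81 × 10.27 ≈ 101 kPa.

P₂ ≈ 101 kPa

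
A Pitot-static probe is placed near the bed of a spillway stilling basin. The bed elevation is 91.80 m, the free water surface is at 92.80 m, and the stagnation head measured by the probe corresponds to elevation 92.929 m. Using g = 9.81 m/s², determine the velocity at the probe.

v ≈ 1.59 m/s

Near the bed, under hydrostatic conditions, the piezometric head (z + ψ) equals the free-surface elevation, 92.80 m.
Velocity head = total − piezometric = 92.929 − 92.80 = 0.129 m.
v = √(2g·h_v) = √(2 × 9.81 × 0.129) = 1.59 m/s.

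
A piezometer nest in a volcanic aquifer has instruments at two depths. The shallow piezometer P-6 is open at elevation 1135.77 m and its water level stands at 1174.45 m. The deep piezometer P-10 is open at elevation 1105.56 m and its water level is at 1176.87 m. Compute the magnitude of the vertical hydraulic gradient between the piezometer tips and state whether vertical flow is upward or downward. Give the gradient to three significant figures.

|i_v| ≈ 0.0801; vertical flow is upward

Total head at P-6: h = 1174.45 m (water level in the standpipe).
Total head at P-10: h = 1176.87 m.
Δh = h(P-6) − h(P-10) = 1174.45 − 1176.87 = -2.42 m.
Vertical separation Δz = 1135.77 − 1105.56 = 30.21 m.
|i_v| = |Δh| / Δz = 2.42 / 30.21 = 0.0801.
Head is higher in the deep piezometer, so vertical flow is upward (discharge condition).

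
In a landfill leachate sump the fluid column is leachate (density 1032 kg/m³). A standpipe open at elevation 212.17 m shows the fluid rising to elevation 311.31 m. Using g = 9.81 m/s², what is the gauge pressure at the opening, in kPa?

P ≈ 1000 kPa

Pressure head ψ = h − z = 311.31 − 212.17 = 99.14 m.
P = ρgψ = 1032 × 9.81 × 99.14 = 1003685 Pa ≈ 1000 kPa.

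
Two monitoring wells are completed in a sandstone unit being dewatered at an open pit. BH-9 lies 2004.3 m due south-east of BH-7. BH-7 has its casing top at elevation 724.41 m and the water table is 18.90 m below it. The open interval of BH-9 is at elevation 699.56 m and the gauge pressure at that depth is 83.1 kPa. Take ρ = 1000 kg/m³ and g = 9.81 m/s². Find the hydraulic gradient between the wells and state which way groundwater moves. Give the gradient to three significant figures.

i ≈ 0.00126; groundwater flows toward the north-west

Total head at BH-7: h = 724.41 − 18.90 = 705.51 m.
Pressure head at BH-9: ψ = P/(ρg) = 83.1×1000 / (1000 × 9.81) = 8.47 m.
Total head at BH-9: h = z + ψ = 699.56 + 8.47 = 708.03 m.
Head difference: h(BH-7) − h(BH-9) = 705.51 − 708.03 = -2.52 m.
Hydraulic gradient: i = |Δh| / L = 2.52 / 2004.3 = 0.00126.
Flow is from higher to lower head: from BH-9 toward BH-7, i.e. toward the north-west.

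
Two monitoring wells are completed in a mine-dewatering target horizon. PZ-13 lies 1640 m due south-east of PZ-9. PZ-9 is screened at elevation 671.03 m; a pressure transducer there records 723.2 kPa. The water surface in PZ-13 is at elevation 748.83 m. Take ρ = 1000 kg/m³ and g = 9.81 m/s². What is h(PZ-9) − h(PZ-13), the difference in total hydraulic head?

Pressure head at PZ-9: ψ = P/(ρg) = 723.2×1000 / (1000 × 9.81) = 73.72 m.
Total head at PZ-9: h = z + ψ = 671.03 + 73.72 = 744.75 m.
Total head at PZ-13: h = 748.83 m (water level in the piezometer is the total head).
Head difference: h(PZ-9) − h(PZ-13) = 744.75 − 748.83 = -4.08 m.

Δh ≈ -4.08 m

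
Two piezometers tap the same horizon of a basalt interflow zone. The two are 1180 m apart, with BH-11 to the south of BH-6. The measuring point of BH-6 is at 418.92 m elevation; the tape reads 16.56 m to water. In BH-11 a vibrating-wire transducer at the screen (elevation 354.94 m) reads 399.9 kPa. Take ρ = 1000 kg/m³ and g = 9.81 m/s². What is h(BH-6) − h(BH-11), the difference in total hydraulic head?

Δh ≈ 6.66 m

Total head at BH-6: h = 418.92 − 16.56 = 402.36 m.
Pressure head at BH-11: ψ = P/(ρg) = 399.9×1000 / (1000 × 9.81) = 40.76 m.
Total head at BH-11: h = z + ψ = 354.94 + 40.76 = 395.70 m.
Head difference: h(BH-6) − h(BH-11) = 402.36 − 395.70 = 6.66 m.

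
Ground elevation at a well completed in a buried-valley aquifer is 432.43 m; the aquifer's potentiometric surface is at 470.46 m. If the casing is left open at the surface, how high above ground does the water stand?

≈ 38.03 m above ground

Water rises to the potentiometric surface, so the rise above ground = 470.46 − 432.43 = 38.03 m.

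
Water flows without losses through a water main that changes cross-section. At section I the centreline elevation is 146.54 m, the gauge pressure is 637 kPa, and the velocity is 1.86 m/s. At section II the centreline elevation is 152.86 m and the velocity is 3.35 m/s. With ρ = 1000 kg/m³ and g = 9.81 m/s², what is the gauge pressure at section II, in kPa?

P₂ ≈ 571 kPa

Pressure head at I: ψ₁ = P₁/(ρg) = 637×1000 / (1000 × 9.81) = 64.93 m.
Velocity heads: v₁²/2g = 1.86²/19.62 = 0.176 m; v₂²/2g = 3.35²/19.62 = 0.572 m.
Total head H = z₁ + ψ₁ + v₁²/2g = 146.54 + 64.93 + 0.176 = 211.65 m.
ψ₂ = H − z₂ − v₂²/2g = 211.65 − 152.86 − 0.572 = 58.22 m.
P₂ = ρgψ₂ = 1000 × 9.81 × 58.22 ≈ 571 kPa.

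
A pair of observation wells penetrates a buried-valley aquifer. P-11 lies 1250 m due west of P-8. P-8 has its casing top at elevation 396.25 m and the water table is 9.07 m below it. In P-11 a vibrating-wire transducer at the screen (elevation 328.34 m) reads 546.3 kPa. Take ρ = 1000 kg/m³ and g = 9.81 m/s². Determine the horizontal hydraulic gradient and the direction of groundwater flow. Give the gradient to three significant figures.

Total head at P-8: h = 396.25 − 9.07 = 387.18 m.
Pressure head at P-11: ψ = P/(ρg) = 546.3×1000 / (1000 × 9.81) = 55.69 m.
Total head at P-11: h = z + ψ = 328.34 + 55.69 = 384.03 m.
Head difference: h(P-8) − h(P-11) = 387.18 − 384.03 = 3.15 m.
Hydraulic gradient: i = |Δh| / L = 3.15 / 1250 = 0.00252.
Flow is from higher to lower head: from P-8 toward P-11, i.e. toward the west.

i ≈ 0.00252; groundwater flows toward the west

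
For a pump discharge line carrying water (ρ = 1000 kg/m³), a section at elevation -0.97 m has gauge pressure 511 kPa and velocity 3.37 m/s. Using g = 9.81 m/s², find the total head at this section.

h ≈ 51.70 m

Pressure head ψ = P/(ρg) = 511×1000 / (1000 × 9.81) = 52.09 m.
Velocity head = v²/(2g) = 3.37² / (2 × 9.81) = 0.579 m.
h = z + ψ + v²/(2g) = -0.97 + 52.09 + 0.579 = 51.70 m.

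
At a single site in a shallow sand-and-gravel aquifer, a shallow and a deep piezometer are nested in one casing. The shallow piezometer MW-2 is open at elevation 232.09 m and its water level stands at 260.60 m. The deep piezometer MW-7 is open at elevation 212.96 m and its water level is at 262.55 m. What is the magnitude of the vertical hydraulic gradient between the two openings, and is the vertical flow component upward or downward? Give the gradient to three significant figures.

Total head at MW-2: h = 260.60 m (water level in the standpipe).
Total head at MW-7: h = 262.55 m.
Δh = h(MW-2) − h(MW-7) = 260.60 − 262.55 = -1.95 m.
Vertical separation Δz = 232.09 − 212.96 = 19.13 m.
|i_v| = |Δh| / Δz = 1.95 / 19.13 = 0.102.
Head is higher in the deep piezometer, so vertical flow is upward (discharge condition).

|i_v| ≈ 0.102; vertical flow is upward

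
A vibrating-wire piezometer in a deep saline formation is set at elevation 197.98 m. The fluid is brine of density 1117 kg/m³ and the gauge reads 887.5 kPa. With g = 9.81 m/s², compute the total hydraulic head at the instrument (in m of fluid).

ψ = P/(ρg) = 887.5×1000 / (1117 × 9.81) = 80.99 m.
h = z + ψ = 197.98 + 80.99 = 278.97 m.

h ≈ 278.97 m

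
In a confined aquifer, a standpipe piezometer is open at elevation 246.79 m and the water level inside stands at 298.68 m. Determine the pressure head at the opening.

ψ ≈ 51.89 m

Total head h = 298.68 m (the water-surface elevation in the piezometer).
Pressure head ψ = h − z = 298.68 − 246.79 = 51.89 m.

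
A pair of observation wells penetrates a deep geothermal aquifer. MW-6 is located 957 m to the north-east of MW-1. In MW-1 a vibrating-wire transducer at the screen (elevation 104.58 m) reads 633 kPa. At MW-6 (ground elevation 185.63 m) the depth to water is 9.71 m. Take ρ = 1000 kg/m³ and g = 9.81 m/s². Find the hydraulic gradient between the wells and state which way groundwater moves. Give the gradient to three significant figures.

i ≈ 0.00712; groundwater flows toward the south-west

Pressure head at MW-1: ψ = P/(ρg) = 633×1000 / (1000 × 9.81) = 64.53 m.
Total head at MW-1: h = z + ψ = 104.58 + 64.53 = 169.11 m.
Total head at MW-6: h = 185.63 − 9.71 = 175.92 m.
Head difference: h(MW-1) − h(MW-6) = 169.11 − 175.92 = -6.81 m.
Hydraulic gradient: i = |Δh| / L = 6.81 / 957 = 0.00712.
Flow is from higher to lower head: from MW-6 toward MW-1, i.e. toward the south-west.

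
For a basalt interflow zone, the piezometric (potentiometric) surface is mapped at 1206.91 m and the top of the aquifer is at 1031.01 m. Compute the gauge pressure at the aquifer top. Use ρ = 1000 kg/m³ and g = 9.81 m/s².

P ≈ 1730 kPa

Pressure head at the aquifer top: ψ = h − z = 1206.91 − 1031.01 = 175.90 m.
P = ρgψ = 1000 × 9.81 × 175.90 = 1725579 Pa ≈ 1730 kPa.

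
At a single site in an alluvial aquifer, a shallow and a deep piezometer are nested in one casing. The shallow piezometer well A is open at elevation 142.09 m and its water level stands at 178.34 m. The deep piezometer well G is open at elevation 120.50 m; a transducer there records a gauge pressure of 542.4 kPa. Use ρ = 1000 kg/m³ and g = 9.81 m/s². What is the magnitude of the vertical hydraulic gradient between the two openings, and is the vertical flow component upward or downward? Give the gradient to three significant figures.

|i_v| ≈ 0.118; vertical flow is downward

Total head at well A: h = 178.34 m (water level in the standpipe).
Pressure head at well G: ψ = P/(ρg) = 542.4×1000 / (1000 × 9.81) = 55.29 m.
Total head at well G: h = z + ψ = 120.50 + 55.29 = 175.79 m.
Δh = h(well A) − h(well G) = 178.34 − 175.79 = 2.55 m.
Vertical separation Δz = 142.09 − 120.50 = 21.59 m.
|i_v| = |Δh| / Δz = 2.55 / 21.59 = 0.118.
Head is higher in the shallow piezometer, so vertical flow is downward (recharge condition).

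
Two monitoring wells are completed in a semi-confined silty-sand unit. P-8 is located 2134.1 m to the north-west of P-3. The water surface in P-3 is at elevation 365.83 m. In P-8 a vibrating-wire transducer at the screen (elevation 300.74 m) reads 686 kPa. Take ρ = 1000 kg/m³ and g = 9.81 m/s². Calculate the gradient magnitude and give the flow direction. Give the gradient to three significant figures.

i ≈ 0.00227; groundwater flows toward the south-east

Total head at P-3: h = 365.83 m (water level in the piezometer is the total head).
Pressure head at P-8: ψ = P/(ρg) = 686×1000 / (1000 × 9.81) = 69.93 m.
Total head at P-8: h = z + ψ = 300.74 + 69.93 = 370.67 m.
Head difference: h(P-3) − h(P-8) = 365.83 − 370.67 = -4.84 m.
Hydraulic gradient: i = |Δh| / L = 4.84 / 2134.1 = 0.00227.
Flow is from higher to lower head: from P-8 toward P-3, i.e. toward the south-east.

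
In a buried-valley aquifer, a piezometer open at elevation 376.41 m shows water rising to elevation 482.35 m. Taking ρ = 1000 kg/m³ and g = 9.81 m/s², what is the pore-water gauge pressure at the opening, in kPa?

P ≈ 1040 kPa

Pressure head ψ = h − z = 482.35 − 376.41 = 105.94 m.
P = ρgψ = 1000 × 9.81 × 105.94 = 1039271 Pa ≈ 1040 kPa.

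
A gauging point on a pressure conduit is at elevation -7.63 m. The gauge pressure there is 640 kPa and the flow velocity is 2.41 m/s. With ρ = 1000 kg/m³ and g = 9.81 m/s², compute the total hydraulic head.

h ≈ 57.91 m

Pressure head ψ = P/(ρg) = 640×1000 / (1000 × 9.81) = 65.24 m.
Velocity head = v²/(2g) = 2.41² / (2 × 9.81) = 0.296 m.
h = z + ψ + v²/(2g) = -7.63 + 65.24 + 0.296 = 57.91 m.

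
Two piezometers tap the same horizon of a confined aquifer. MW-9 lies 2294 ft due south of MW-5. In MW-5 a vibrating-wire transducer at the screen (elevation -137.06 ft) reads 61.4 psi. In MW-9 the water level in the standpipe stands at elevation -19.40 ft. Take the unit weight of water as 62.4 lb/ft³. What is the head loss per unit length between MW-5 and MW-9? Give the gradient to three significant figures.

Pressure head at MW-5: ψ = 144·P/γ = 144 × 61.4 / 62.4 = 141.69 ft.
Total head at MW-5: h = z + ψ = -137.06 + 141.69 = 4.63 ft.
Total head at MW-9: h = -19.40 ft (water level in the piezometer is the total head).
Head difference: h(MW-5) − h(MW-9) = 4.63 − (-19.40) = 24.03 ft.
Hydraulic gradient: i = |Δh| / L = 24.03 / 2294 = 0.0105.

i ≈ 0.0105 ft/ft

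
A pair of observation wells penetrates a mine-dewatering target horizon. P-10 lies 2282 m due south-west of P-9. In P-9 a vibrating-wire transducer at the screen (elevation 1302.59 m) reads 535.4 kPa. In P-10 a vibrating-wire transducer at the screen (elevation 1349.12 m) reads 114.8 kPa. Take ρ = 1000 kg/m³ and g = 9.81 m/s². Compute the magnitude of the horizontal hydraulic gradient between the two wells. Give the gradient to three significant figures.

i ≈ 0.00160

Pressure head at P-9: ψ = P/(ρg) = 535.4×1000 / (1000 × 9.81) = 54.58 m.
Total head at P-9: h = z + ψ = 1302.59 + 54.58 = 1357.17 m.
Pressure head at P-10: ψ = P/(ρg) = 114.8×1000 / (1000 × 9.81) = 11.70 m.
Total head at P-10: h = z + ψ = 1349.12 + 11.70 = 1360.82 m.
Head difference: h(P-9) − h(P-10) = 1357.17 − 1360.82 = -3.65 m.
Hydraulic gradient: i = |Δh| / L = 3.65 / 2282 = 0.00160.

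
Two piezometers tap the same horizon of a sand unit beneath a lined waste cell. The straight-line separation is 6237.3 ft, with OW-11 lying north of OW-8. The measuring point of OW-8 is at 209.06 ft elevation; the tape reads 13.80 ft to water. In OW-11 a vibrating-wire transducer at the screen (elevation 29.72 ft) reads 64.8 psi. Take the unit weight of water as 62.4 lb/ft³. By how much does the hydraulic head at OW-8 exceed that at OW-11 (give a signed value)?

Δh ≈ 16.00 ft

Total head at OW-8: h = 209.06 − 13.80 = 195.26 ft.
Pressure head at OW-11: ψ = 144·P/γ = 144 × 64.8 / 62.4 = 149.54 ft.
Total head at OW-11: h = z + ψ = 29.72 + 149.54 = 179.26 ft.
Head difference: h(OW-8) − h(OW-11) = 195.26 − 179.26 = 16.00 ft.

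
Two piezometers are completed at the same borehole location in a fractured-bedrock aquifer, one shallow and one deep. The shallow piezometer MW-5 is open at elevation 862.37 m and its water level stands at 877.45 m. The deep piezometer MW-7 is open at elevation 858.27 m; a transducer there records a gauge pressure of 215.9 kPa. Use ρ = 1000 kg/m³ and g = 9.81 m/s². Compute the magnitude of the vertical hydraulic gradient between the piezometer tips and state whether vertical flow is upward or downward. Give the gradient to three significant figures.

|i_v| ≈ 0.690; vertical flow is upward

Total head at MW-5: h = 877.45 m (water level in the standpipe).
Pressure head at MW-7: ψ = P/(ρg) = 215.9×1000 / (1000 × 9.81) = 22.01 m.
Total head at MW-7: h = z + ψ = 858.27 + 22.01 = 880.28 m.
Δh = h(MW-5) − h(MW-7) = 877.45 − 880.28 = -2.83 m.
Vertical separation Δz = 862.37 − 858.27 = 4.10 m.
|i_v| = |Δh| / Δz = 2.83 / 4.10 = 0.690.
Head is higher in the deep piezometer, so vertical flow is upward (discharge condition).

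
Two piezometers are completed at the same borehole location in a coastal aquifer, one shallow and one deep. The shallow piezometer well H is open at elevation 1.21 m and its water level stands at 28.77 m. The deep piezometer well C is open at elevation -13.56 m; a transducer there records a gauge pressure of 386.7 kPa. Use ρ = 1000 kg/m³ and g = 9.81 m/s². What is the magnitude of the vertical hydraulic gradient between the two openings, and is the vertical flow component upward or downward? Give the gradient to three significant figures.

Total head at well H: h = 28.77 m (water level in the standpipe).
Pressure head at well C: ψ = P/(ρg) = 386.7×1000 / (1000 × 9.81) = 39.42 m.
Total head at well C: h = z + ψ = -13.56 + 39.42 = 25.86 m.
Δh = h(well H) − h(well C) = 28.77 − 25.86 = 2.91 m.
Vertical separation Δz = 1.21 − (-13.56) = 14.77 m.
|i_v| = |Δh| / Δz = 2.91 / 14.77 = 0.197.
Head is higher in the shallow piezometer, so vertical flow is downward (recharge condition).

|i_v| ≈ 0.197; vertical flow is downward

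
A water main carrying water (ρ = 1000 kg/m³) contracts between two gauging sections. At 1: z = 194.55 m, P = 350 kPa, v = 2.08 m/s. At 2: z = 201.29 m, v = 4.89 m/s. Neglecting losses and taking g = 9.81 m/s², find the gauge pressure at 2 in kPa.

P₂ ≈ 274 kPa

Pressure head at 1: ψ₁ = P₁/(ρg) = 350×1000 / (1000 × 9.81) = 35.68 m.
Velocity heads: v₁²/2g = 2.08²/19.62 = 0.221 m; v₂²/2g = 4.89²/19.62 = 1.219 m.
Total head H = z₁ + ψ₁ + v₁²/2g = 194.55 + 35.68 + 0.221 = 230.45 m.
ψ₂ = H − z₂ − v₂²/2g = 230.45 − 201.29 − 1.219 = 27.94 m.
P₂ = ρgψ₂ = 1000 × 9.81 × 27.94 ≈ 274 kPa.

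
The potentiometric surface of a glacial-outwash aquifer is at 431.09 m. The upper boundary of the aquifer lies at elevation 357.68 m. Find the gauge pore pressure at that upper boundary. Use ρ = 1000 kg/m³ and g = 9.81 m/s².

P ≈ 720 kPa

Pressure head at the aquifer top: ψ = h − z = 431.09 − 357.68 = 73.41 m.
P = ρgψ = 1000 × 9.81 × 73.41 = 720152 Pa ≈ 720 kPa.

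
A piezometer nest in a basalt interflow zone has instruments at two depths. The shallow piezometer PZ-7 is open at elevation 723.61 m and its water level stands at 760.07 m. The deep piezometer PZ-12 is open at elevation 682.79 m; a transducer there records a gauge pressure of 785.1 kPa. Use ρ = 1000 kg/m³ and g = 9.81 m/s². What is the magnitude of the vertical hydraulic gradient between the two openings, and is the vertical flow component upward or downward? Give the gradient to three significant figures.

|i_v| ≈ 0.0674; vertical flow is upward

Total head at PZ-7: h = 760.07 m (water level in the standpipe).
Pressure head at PZ-12: ψ = P/(ρg) = 785.1×1000 / (1000 × 9.81) = 80.03 m.
Total head at PZ-12: h = z + ψ = 682.79 + 80.03 = 762.82 m.
Δh = h(PZ-7) − h(PZ-12) = 760.07 − 762.82 = -2.75 m.
Vertical separation Δz = 723.61 − 682.79 = 40.82 m.
|i_v| = |Δh| / Δz = 2.75 / 40.82 = 0.0674.
Head is higher in the deep piezometer, so vertical flow is upward (discharge condition).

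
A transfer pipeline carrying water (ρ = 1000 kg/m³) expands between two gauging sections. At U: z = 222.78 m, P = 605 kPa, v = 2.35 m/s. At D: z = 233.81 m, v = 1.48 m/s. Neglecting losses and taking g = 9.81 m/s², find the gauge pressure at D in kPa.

Pressure head at U: ψ₁ = P₁/(ρg) = 605×1000 / (1000 × 9.81) = 61.67 m.
Velocity heads: v₁²/2g = 2.35²/19.62 = 0.281 m; v₂²/2g = 1.48²/19.62 = 0.112 m.
Total head H = z₁ + ψ₁ + v₁²/2g = 222.78 + 61.67 + 0.281 = 284.73 m.
ψ₂ = H − z₂ − v₂²/2g = 284.73 − 233.81 − 0.112 = 50.81 m.
P₂ = ρgψ₂ = 1000 × 9.81 × 50.81 ≈ 498 kPa.

P₂ ≈ 498 kPa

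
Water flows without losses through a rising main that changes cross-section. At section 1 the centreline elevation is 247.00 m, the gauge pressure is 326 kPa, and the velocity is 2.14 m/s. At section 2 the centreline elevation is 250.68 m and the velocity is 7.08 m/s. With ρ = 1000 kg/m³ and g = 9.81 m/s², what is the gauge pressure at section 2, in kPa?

Pressure head at 1: ψ₁ = P₁/(ρg) = 326×1000 / (1000 × 9.81) = 33.23 m.
Velocity heads: v₁²/2g = 2.14²/19.62 = 0.233 m; v₂²/2g = 7.08²/19.62 = 2.555 m.
Total head H = z₁ + ψ₁ + v₁²/2g = 247.00 + 33.23 + 0.233 = 280.46 m.
ψ₂ = H − z₂ − v₂²/2g = 280.46 − 250.68 − 2.555 = 27.22 m.
P₂ = ρgψ₂ = 1000 × 9.81 × 27.22 ≈ 267 kPa.

P₂ ≈ 267 kPa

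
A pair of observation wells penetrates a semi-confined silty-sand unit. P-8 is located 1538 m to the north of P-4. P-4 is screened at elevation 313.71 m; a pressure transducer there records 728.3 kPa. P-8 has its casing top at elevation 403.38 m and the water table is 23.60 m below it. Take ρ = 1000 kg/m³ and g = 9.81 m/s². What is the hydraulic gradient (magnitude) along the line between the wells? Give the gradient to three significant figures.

Pressure head at P-4: ψ = P/(ρg) = 728.3×1000 / (1000 × 9.81) = 74.24 m.
Total head at P-4: h = z + ψ = 313.71 + 74.24 = 387.95 m.
Total head at P-8: h = 403.38 − 23.60 = 379.78 m.
Head difference: h(P-4) − h(P-8) = 387.95 − 379.78 = 8.17 m.
Hydraulic gradient: i = |Δh| / L = 8.17 / 1538 = 0.00531.

i ≈ 0.00531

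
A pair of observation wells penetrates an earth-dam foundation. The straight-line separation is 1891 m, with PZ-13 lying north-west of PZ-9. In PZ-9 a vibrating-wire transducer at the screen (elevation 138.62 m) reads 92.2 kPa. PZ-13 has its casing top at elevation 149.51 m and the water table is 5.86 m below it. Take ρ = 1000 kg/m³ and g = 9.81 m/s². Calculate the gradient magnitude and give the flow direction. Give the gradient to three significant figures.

i ≈ 0.00231; groundwater flows toward the north-west

Pressure head at PZ-9: ψ = P/(ρg) = 92.2×1000 / (1000 × 9.81) = 9.40 m.
Total head at PZ-9: h = z + ψ = 138.62 + 9.40 = 148.02 m.
Total head at PZ-13: h = 149.51 − 5.86 = 143.65 m.
Head difference: h(PZ-9) − h(PZ-13) = 148.02 − 143.65 = 4.37 m.
Hydraulic gradient: i = |Δh| / L = 4.37 / 1891 = 0.00231.
Flow is from higher to lower head: from PZ-9 toward PZ-13, i.e. toward the north-west.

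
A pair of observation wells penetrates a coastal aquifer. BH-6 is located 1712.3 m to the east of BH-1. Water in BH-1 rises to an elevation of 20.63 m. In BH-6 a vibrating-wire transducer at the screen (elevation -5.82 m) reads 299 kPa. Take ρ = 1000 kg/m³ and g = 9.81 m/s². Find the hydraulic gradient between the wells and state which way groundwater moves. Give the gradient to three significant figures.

i ≈ 0.00235; groundwater flows toward the west

Total head at BH-1: h = 20.63 m (water level in the piezometer is the total head).
Pressure head at BH-6: ψ = P/(ρg) = 299×1000 / (1000 × 9.81) = 30.48 m.
Total head at BH-6: h = z + ψ = -5.82 + 30.48 = 24.66 m.
Head difference: h(BH-1) − h(BH-6) = 20.63 − 24.66 = -4.03 m.
Hydraulic gradient: i = |Δh| / L = 4.03 / 1712.3 = 0.00235.
Flow is from higher to lower head: from BH-6 toward BH-1, i.e. toward the west.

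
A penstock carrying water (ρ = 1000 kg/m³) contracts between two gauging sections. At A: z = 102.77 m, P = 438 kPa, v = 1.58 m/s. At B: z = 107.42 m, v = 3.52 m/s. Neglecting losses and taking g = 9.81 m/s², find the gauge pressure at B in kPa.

Pressure head at A: ψ₁ = P₁/(ρg) = 438×1000 / (1000 × 9.81) = 44.65 m.
Velocity heads: v₁²/2g = 1.58²/19.62 = 0.127 m; v₂²/2g = 3.52²/19.62 = 0.632 m.
Total head H = z₁ + ψ₁ + v₁²/2g = 102.77 + 44.65 + 0.127 = 147.55 m.
ψ₂ = H − z₂ − v₂²/2g = 147.55 − 107.42 − 0.632 = 39.50 m.
P₂ = ρgψ₂ = 1000 × 9.81 × 39.50 ≈ 387 kPa.

P₂ ≈ 387 kPa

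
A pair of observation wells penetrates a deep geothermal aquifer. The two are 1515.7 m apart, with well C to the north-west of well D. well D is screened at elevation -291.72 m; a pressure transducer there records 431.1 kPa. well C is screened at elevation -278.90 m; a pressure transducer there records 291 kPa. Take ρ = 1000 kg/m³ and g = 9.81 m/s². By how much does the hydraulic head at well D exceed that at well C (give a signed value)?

Δh ≈ 1.46 m

Pressure head at well D: ψ = P/(ρg) = 431.1×1000 / (1000 × 9.81) = 43.94 m.
Total head at well D: h = z + ψ = -291.72 + 43.94 = -247.78 m.
Pressure head at well C: ψ = P/(ρg) = 291×1000 / (1000 × 9.81) = 29.66 m.
Total head at well C: h = z + ψ = -278.90 + 29.66 = -249.24 m.
Head difference: h(well D) − h(well C) = -247.78 − (-249.24) = 1.46 m.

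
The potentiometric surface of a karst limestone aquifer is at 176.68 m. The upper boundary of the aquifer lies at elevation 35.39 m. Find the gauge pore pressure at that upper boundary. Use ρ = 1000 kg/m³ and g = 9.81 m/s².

P ≈ 1390 kPa

Pressure head at the aquifer top: ψ = h − z = 176.68 − 35.39 = 141.29 m.
P = ρgψ = 1000 × 9.81 × 141.29 = 1386055 Pa ≈ 1390 kPa.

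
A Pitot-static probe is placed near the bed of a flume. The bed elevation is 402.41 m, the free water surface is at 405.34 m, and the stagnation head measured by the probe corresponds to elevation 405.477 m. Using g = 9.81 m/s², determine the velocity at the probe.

v ≈ 1.64 m/s

Near the bed, under hydrostatic conditions, the piezometric head (z + ψ) equals the free-surface elevation, 405.34 m.
Velocity head = total − piezometric = 405.477 − 405.34 = 0.137 m.
v = √(2g·h_v) = √(2 × 9.81 × 0.137) = 1.64 m/s.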